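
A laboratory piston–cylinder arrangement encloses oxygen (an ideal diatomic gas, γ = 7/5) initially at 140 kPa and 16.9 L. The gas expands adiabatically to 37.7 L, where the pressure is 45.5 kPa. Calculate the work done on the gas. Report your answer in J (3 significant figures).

Adiabatic: W = (P₁V₁ − P₂V₂)/(γ − 1) with γ = 7/5.
P₁V₁ = 2366 J, P₂V₂ = 1715 J.
W = (2366 − 1715) / 0.4 = 1627 J.
Work on gas = −W_by = -1627 J.

W ≈ -1630 J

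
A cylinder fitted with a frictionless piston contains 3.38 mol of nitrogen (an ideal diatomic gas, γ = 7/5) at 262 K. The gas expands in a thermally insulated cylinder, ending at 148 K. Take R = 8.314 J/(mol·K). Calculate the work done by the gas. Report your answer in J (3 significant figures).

Adiabatic ⇒ Q = 0, so W_by = −ΔU = nCᵥ(T₁ − T₂).
Cᵥ = 5R/2 = 20.79 J/(mol·K).
W = (3.38)(20.79)(262 − 148) = 8009 J.

W ≈ 8010 J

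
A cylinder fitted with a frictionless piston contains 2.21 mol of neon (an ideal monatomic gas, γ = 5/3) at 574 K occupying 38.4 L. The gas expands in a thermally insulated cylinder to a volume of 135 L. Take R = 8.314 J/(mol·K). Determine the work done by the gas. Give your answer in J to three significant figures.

Adiabatic: TV^(γ−1) = const with γ = 5/3.
T₂ = T₁ (V₁/V₂)^(γ−1) = 574 × (38.4/135)^0.667 = 574 × 0.4325 = 248.3 K.
W_by = nCᵥ(T₁ − T₂) = (2.21)(12.47)(574 − 248.3) = 8978 J.

W ≈ 8980 J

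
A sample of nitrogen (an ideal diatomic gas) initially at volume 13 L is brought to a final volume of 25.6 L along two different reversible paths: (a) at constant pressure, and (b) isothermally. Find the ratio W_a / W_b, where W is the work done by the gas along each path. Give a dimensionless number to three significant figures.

Path (a) isobaric: W = P₁(V₂ − V₁) → W_a/(P₁V₁) = 0.9692.
Path (b) isothermal: W = P₁V₁ ln(V₂/V₁) → W_b/(P₁V₁) = 0.6776.
W_a / W_b = 0.9692 / 0.6776 = 1.43.

W_a / W_b ≈ 1.43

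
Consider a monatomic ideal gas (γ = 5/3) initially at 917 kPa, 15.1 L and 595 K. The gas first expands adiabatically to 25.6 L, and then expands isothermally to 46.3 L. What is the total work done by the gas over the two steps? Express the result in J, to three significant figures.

W_total ≈ 11900 J

Step 1 (adiabatic): W = (P₁V₁ − P₂V₂)/(γ−1) = (13847 − 9739)/0.667 = 6162 J.
After step 1: P = 380.4 kPa, V = 25.6 L, T = 418.5 K.
Step 2 (isothermal): W = P₁V₁ ln(V₂/V₁) = (9739) ln(46.3/25.6) = 5771 J.
W_total = 6162 + 5771 = 11933 J.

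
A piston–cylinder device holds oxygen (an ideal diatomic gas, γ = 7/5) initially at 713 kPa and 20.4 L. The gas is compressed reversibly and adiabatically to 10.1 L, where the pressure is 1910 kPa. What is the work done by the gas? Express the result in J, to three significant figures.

W ≈ -11900 J

Adiabatic: W = (P₁V₁ − P₂V₂)/(γ − 1) with γ = 7/5.
P₁V₁ = 14545 J, P₂V₂ = 19291 J.
W = (14545 − 19291) / 0.4 = -11865 J.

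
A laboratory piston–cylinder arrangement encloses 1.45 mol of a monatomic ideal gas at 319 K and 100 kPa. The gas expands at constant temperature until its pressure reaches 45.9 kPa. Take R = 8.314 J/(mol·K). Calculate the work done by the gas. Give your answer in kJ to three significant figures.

Isothermal process: W = nRT ln(V₂/V₁) = nRT ln(P₁/P₂).
W = (1.45)(8.314)(319) × ln(100/45.9)
  = 3846 × ln(2.179) = 3846 × 0.7787
W_by_gas = 2995 J.

W ≈ 2.99 kJ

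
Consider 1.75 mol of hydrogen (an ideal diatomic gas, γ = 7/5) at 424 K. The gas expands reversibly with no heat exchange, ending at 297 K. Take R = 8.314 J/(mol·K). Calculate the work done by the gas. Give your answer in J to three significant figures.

Adiabatic ⇒ Q = 0, so W_by = −ΔU = nCᵥ(T₁ − T₂).
Cᵥ = 5R/2 = 20.79 J/(mol·K).
W = (1.75)(20.79)(424 − 297) = 4619 J.

W ≈ 4620 J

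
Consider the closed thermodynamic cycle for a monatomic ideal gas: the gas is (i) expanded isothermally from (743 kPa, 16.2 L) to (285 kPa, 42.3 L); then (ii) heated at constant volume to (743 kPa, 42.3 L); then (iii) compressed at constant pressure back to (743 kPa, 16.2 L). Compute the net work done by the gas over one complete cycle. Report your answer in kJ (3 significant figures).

W_net ≈ -7.84 kJ

Leg (i): W = PᵢVᵢ ln(V_f/Vᵢ) = (12037) ln(42.3/16.2) = 11552 J.
Leg (ii): W = 0.
Leg (iii): W = PΔV = (743)(16.2 − 42.3) = -19392 J.
W_net = 11552 − 19392 = -7840 J.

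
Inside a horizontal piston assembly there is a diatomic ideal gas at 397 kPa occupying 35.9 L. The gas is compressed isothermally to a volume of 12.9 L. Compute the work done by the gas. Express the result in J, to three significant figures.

W ≈ -14600 J

Isothermal: W = nRT ln(V₂/V₁) = P₁V₁ ln(V₂/V₁).
P₁V₁ = (397 kPa)(35.9 L) = 14252 J.
W = 14252 × ln(12.9/35.9) = 14252 × -1.024
W_by_gas = -14587 J.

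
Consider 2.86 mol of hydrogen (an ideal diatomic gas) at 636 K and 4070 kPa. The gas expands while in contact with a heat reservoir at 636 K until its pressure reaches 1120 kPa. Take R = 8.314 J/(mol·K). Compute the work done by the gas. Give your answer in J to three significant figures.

W ≈ 19500 J

Isothermal process: W = nRT ln(V₂/V₁) = nRT ln(P₁/P₂).
W = (2.86)(8.314)(636) × ln(4070/1120)
  = 15123 × ln(3.634) = 15123 × 1.29
W_by_gas = 19513 J.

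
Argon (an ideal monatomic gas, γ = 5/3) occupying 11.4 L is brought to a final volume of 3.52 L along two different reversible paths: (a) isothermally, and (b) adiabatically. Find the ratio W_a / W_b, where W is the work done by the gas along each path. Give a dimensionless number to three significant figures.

Path (a) isothermal: W = P₁V₁ ln(V₂/V₁) → W_a/(P₁V₁) = -1.175.
Path (b) adiabatic: W = P₁V₁(1 − (V₁/V₂)^(γ−1))/(γ−1) → W_b/(P₁V₁) = -1.783.
W_a / W_b = -1.175 / -1.783 = 0.6589.

W_a / W_b ≈ 0.659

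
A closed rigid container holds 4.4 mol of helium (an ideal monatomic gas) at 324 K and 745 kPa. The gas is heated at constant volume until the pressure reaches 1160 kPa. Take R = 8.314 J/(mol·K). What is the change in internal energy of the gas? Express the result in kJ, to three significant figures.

ΔU ≈ 9.90 kJ

Constant volume ⇒ W = 0, so Q = ΔU = nCᵥΔT with Cᵥ = 3R/2 = 12.47 J/(mol·K).
At constant V, T₂/T₁ = P₂/P₁ ⇒ ΔT = T₁(P₂/P₁ − 1) = 324·(1160/745 − 1) = 180.5 K.
ΔU = (4.4)(12.47)(180.5) = 9904 J.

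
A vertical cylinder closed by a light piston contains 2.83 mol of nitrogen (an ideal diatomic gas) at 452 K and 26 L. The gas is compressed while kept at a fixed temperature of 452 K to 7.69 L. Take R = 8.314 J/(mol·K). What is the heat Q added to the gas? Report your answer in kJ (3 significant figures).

Q ≈ -13.0 kJ

Isothermal ⇒ ΔU = 0, so Q = W = nRT ln(V₂/V₁).
Q = (2.83)(8.314)(452) ln(7.69/26) = 10635 × -1.218 = -12955 J.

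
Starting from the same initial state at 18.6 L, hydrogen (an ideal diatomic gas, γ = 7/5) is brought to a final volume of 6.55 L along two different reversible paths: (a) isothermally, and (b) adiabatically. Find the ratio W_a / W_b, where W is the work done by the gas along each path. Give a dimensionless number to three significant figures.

W_a / W_b ≈ 0.806

Path (a) isothermal: W = P₁V₁ ln(V₂/V₁) → W_a/(P₁V₁) = -1.044.
Path (b) adiabatic: W = P₁V₁(1 − (V₁/V₂)^(γ−1))/(γ−1) → W_b/(P₁V₁) = -1.295.
W_a / W_b = -1.044 / -1.295 = 0.8057.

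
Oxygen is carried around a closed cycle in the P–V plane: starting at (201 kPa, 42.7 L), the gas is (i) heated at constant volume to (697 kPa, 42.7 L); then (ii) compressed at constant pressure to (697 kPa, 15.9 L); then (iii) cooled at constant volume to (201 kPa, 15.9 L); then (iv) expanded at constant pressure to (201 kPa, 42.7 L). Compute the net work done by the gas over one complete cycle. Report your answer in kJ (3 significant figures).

Constant-volume legs do no work.
W(ii) = (697)(15.9 − 42.7) = -18680 J; W(iv) = (201)(42.7 − 15.9) = 5387 J.
W_net = -18680 + 5387 = -13293 J (the counter-clockwise enclosed area).

W_net ≈ -13.3 kJ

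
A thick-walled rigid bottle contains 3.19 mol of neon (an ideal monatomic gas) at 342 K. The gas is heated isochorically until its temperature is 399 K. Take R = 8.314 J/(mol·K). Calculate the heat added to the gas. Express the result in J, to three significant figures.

Q ≈ 2270 J

Constant volume ⇒ W = 0, so Q = ΔU = nCᵥΔT with Cᵥ = 3R/2 = 12.47 J/(mol·K).
ΔU = (3.19)(12.47)(399 − 342) = 2268 J.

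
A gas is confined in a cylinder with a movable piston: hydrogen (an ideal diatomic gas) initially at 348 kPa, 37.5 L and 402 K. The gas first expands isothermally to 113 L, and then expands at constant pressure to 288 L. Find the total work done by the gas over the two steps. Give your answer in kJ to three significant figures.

W_total ≈ 34.6 kJ

Step 1 (isothermal): W = P₁V₁ ln(V₂/V₁) = (13050) ln(113/37.5) = 14395 J.
After step 1: P = 115.5 kPa, V = 113 L, T = 402 K.
Step 2 (isobaric): W = PΔV = (115.5 kPa)(288 − 113 L) = 20210 J.
W_total = 14395 + 20210 = 34605 J.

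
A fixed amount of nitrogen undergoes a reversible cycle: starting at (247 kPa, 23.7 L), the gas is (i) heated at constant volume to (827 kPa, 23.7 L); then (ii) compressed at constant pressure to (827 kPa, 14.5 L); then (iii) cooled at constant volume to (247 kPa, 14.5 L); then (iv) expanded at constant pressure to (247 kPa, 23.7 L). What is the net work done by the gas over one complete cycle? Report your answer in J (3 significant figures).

W_net ≈ -5340 J

Constant-volume legs do no work.
W(ii) = (827)(14.5 − 23.7) = -7608 J; W(iv) = (247)(23.7 − 14.5) = 2272 J.
W_net = -7608 + 2272 = -5336 J (the counter-clockwise enclosed area).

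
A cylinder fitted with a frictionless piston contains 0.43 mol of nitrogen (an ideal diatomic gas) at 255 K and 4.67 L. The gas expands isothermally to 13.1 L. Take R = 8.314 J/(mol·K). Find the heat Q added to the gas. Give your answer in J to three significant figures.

Isothermal ⇒ ΔU = 0, so Q = W = nRT ln(V₂/V₁).
Q = (0.43)(8.314)(255) ln(13.1/4.67) = 911.6 × 1.031 = 940.3 J.

Q ≈ 940 J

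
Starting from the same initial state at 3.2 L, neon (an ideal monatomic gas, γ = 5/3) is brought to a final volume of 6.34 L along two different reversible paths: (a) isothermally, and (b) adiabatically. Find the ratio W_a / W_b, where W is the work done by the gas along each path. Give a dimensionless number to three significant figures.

Path (a) isothermal: W = P₁V₁ ln(V₂/V₁) → W_a/(P₁V₁) = 0.6837.
Path (b) adiabatic: W = P₁V₁(1 − (V₁/V₂)^(γ−1))/(γ−1) → W_b/(P₁V₁) = 0.5491.
W_a / W_b = 0.6837 / 0.5491 = 1.245.

W_a / W_b ≈ 1.25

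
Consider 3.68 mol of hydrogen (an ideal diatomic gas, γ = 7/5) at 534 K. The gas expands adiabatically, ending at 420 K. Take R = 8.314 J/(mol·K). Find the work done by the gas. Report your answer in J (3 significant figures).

Adiabatic ⇒ Q = 0, so W_by = −ΔU = nCᵥ(T₁ − T₂).
Cᵥ = 5R/2 = 20.79 J/(mol·K).
W = (3.68)(20.79)(534 − 420) = 8720 J.

W ≈ 8720 J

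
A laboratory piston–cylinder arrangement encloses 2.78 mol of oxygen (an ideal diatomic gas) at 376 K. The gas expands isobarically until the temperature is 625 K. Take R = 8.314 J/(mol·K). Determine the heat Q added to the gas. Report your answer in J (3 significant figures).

Isobaric: W = nRΔT = (2.78)(8.314)(249) = 5755 J.
ΔU = nCᵥΔT with Cᵥ = 5R/2: ΔU = (2.78)(20.79)(249) = 14388 J.
Q = ΔU + W = 14388 + 5755 = 20143 J.

Q ≈ 20100 J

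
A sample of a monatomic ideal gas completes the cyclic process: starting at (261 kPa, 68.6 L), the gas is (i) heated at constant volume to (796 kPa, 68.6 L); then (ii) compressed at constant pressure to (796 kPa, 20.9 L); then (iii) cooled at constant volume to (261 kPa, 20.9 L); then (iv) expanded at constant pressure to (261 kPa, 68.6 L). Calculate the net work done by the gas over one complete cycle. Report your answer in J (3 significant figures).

W_net ≈ -25500 J

Constant-volume legs do no work.
W(ii) = (796)(20.9 − 68.6) = -37969 J; W(iv) = (261)(68.6 − 20.9) = 12450 J.
W_net = -37969 + 12450 = -25520 J (the counter-clockwise enclosed area).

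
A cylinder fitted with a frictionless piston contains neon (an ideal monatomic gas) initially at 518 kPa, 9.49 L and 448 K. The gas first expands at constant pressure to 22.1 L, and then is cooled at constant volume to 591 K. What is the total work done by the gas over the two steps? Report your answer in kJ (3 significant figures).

W_total ≈ 6.53 kJ

Step 1 (isobaric): W = PΔV = (518 kPa)(22.1 − 9.49 L) = 6532 J.
Step 2 (isochoric): W = 0 (constant volume).
W_total = 6532 + 0 = 6532 J.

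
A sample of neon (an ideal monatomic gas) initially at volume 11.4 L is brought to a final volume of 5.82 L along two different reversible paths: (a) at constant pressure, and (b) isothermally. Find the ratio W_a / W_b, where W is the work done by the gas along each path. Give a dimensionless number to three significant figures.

Path (a) isobaric: W = P₁(V₂ − V₁) → W_a/(P₁V₁) = -0.4895.
Path (b) isothermal: W = P₁V₁ ln(V₂/V₁) → W_b/(P₁V₁) = -0.6723.
W_a / W_b = -0.4895 / -0.6723 = 0.728.

W_a / W_b ≈ 0.728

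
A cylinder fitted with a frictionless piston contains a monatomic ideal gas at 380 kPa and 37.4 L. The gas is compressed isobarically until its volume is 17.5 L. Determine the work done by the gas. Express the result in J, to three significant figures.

W ≈ -7560 J

Isobaric: W = P ΔV.
W = (380 kPa)(17.5 − 37.4 L) = (380)(-19.9) = -7562 J.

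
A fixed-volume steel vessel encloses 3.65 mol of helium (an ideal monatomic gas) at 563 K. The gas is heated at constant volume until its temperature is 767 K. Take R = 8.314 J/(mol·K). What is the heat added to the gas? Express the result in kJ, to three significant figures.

Q ≈ 9.29 kJ

Constant volume ⇒ W = 0, so Q = ΔU = nCᵥΔT with Cᵥ = 3R/2 = 12.47 J/(mol·K).
ΔU = (3.65)(12.47)(767 − 563) = 9286 J.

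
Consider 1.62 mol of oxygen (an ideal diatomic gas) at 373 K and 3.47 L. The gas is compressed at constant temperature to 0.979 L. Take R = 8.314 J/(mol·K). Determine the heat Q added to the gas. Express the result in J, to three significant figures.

Q ≈ -6360 J

Isothermal ⇒ ΔU = 0, so Q = W = nRT ln(V₂/V₁).
Q = (1.62)(8.314)(373) ln(0.979/3.47) = 5024 × -1.265 = -6357 J.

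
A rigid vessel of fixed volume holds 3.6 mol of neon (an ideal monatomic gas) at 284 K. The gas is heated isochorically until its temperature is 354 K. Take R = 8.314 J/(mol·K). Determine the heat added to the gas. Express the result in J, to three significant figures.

Constant volume ⇒ W = 0, so Q = ΔU = nCᵥΔT with Cᵥ = 3R/2 = 12.47 J/(mol·K).
ΔU = (3.6)(12.47)(354 − 284) = 3143 J.

Q ≈ 3140 J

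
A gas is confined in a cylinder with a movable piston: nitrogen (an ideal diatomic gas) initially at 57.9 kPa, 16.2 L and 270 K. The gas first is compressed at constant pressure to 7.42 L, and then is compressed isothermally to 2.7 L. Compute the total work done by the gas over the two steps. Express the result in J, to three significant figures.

Step 1 (isobaric): W = PΔV = (57.9 kPa)(7.42 − 16.2 L) = -508.4 J.
After step 1: P = 57.9 kPa, V = 7.42 L, T = 123.7 K.
Step 2 (isothermal): W = P₁V₁ ln(V₂/V₁) = (429.6) ln(2.7/7.42) = -434.3 J.
W_total = -508.4 − 434.3 = -942.7 J.

W_total ≈ -943 J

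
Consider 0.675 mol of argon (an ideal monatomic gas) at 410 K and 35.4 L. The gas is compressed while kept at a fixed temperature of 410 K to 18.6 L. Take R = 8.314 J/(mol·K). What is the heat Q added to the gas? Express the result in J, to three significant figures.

Isothermal ⇒ ΔU = 0, so Q = W = nRT ln(V₂/V₁).
Q = (0.675)(8.314)(410) ln(18.6/35.4) = 2301 × -0.6436 = -1481 J.

Q ≈ -1480 J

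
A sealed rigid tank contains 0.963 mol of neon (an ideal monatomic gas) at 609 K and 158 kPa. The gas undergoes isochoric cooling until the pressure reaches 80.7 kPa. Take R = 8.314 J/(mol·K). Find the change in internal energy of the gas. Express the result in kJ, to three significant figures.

Constant volume ⇒ W = 0, so Q = ΔU = nCᵥΔT with Cᵥ = 3R/2 = 12.47 J/(mol·K).
At constant V, T₂/T₁ = P₂/P₁ ⇒ ΔT = T₁(P₂/P₁ − 1) = 609·(80.7/158 − 1) = -297.9 K.
ΔU = (0.963)(12.47)(-297.9) = -3578 J.

ΔU ≈ -3.58 kJ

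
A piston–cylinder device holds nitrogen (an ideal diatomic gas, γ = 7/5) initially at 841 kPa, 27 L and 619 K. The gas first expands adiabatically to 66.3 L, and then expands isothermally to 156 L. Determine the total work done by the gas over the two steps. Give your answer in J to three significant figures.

Step 1 (adiabatic): W = (P₁V₁ − P₂V₂)/(γ−1) = (22707 − 15853)/0.4 = 17136 J.
After step 1: P = 239.1 kPa, V = 66.3 L, T = 432.1 K.
Step 2 (isothermal): W = P₁V₁ ln(V₂/V₁) = (15853) ln(156/66.3) = 13565 J.
W_total = 17136 + 13565 = 30701 J.

W_total ≈ 30700 J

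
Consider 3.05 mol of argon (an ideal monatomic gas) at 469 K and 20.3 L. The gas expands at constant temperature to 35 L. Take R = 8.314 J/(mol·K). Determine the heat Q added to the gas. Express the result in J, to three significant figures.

Isothermal ⇒ ΔU = 0, so Q = W = nRT ln(V₂/V₁).
Q = (3.05)(8.314)(469) ln(35/20.3) = 11893 × 0.5447 = 6478 J.

Q ≈ 6480 J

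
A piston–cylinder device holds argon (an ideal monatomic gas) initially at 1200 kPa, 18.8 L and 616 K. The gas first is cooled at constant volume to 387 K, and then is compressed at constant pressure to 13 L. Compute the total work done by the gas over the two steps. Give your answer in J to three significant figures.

Step 1 (isochoric): W = 0 (constant volume).
After step 1: P = 753.9 kPa (V unchanged).
Step 2 (isobaric): W = PΔV = (753.9 kPa)(13 − 18.8 L) = -4373 J.
W_total = 0 − 4373 = -4373 J.

W_total ≈ -4370 J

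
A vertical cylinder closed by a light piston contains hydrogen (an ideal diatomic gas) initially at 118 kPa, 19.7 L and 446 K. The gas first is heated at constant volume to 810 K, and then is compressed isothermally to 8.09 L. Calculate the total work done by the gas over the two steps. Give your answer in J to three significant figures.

Step 1 (isochoric): W = 0 (constant volume).
After step 1: P = 214.3 kPa (V unchanged).
Step 2 (isothermal): W = P₁V₁ ln(V₂/V₁) = (4222) ln(8.09/19.7) = -3757 J.
W_total = 0 − 3757 = -3757 J.

W_total ≈ -3760 J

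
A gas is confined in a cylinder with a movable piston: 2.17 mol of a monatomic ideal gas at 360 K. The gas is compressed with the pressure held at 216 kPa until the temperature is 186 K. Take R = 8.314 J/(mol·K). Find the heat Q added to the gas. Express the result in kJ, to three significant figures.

Q ≈ -7.85 kJ

Isobaric: W = nRΔT = (2.17)(8.314)(-174) = -3139 J.
ΔU = nCᵥΔT with Cᵥ = 3R/2: ΔU = (2.17)(12.47)(-174) = -4709 J.
Q = ΔU + W = -4709 − 3139 = -7848 J.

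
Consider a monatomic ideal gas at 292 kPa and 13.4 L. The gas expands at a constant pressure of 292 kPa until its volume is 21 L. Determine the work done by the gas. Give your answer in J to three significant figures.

W ≈ 2220 J

Isobaric: W = P ΔV.
W = (292 kPa)(21 − 13.4 L) = (292)(7.6) = 2219 J.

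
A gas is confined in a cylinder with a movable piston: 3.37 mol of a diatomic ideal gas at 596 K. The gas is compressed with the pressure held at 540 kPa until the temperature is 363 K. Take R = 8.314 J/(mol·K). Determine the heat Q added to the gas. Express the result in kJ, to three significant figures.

Isobaric: W = nRΔT = (3.37)(8.314)(-233) = -6528 J.
ΔU = nCᵥΔT with Cᵥ = 5R/2: ΔU = (3.37)(20.79)(-233) = -16321 J.
Q = ΔU + W = -16321 − 6528 = -22849 J.

Q ≈ -22.8 kJ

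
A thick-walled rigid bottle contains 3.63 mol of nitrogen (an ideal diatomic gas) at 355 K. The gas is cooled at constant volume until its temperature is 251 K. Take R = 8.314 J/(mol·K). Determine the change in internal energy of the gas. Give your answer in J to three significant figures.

Constant volume ⇒ W = 0, so Q = ΔU = nCᵥΔT with Cᵥ = 5R/2 = 20.79 J/(mol·K).
ΔU = (3.63)(20.79)(251 − 355) = -7847 J.

ΔU ≈ -7850 J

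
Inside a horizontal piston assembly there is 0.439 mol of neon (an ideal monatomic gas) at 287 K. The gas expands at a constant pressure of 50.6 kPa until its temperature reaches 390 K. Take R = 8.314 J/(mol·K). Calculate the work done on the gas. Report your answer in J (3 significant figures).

Isobaric: W = P ΔV = nR ΔT.
W = (0.439)(8.314)(390 − 287) = 375.9 J.
Work on gas = −W_by = -375.9 J.

W ≈ -376 J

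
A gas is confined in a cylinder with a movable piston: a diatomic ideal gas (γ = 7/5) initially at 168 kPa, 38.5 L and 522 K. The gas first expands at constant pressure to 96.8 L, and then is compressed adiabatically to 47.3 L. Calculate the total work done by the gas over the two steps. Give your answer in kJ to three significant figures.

W_total ≈ -3.69 kJ

Step 1 (isobaric): W = PΔV = (168 kPa)(96.8 − 38.5 L) = 9794 J.
After step 1: P = 168 kPa, V = 96.8 L, T = 1312 K.
Step 2 (adiabatic): W = (P₁V₁ − P₂V₂)/(γ−1) = (16262 − 21657)/0.4 = -13486 J.
W_total = 9794 − 13486 = -3691 J.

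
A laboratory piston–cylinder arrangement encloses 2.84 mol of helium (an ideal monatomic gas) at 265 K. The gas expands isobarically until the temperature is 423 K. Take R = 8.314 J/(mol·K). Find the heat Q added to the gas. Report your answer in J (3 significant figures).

Q ≈ 9330 J

Isobaric: W = nRΔT = (2.84)(8.314)(158) = 3731 J.
ΔU = nCᵥΔT with Cᵥ = 3R/2: ΔU = (2.84)(12.47)(158) = 5596 J.
Q = ΔU + W = 5596 + 3731 = 9327 J.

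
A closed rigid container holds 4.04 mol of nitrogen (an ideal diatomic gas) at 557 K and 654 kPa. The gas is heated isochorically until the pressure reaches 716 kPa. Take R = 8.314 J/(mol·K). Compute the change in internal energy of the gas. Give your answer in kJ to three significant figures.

ΔU ≈ 4.43 kJ

Constant volume ⇒ W = 0, so Q = ΔU = nCᵥΔT with Cᵥ = 5R/2 = 20.79 J/(mol·K).
At constant V, T₂/T₁ = P₂/P₁ ⇒ ΔT = T₁(P₂/P₁ − 1) = 557·(716/654 − 1) = 52.8 K.
ΔU = (4.04)(20.79)(52.8) = 4434 J.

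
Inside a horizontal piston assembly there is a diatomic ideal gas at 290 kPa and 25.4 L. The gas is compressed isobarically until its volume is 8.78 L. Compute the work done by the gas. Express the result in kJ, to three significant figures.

W ≈ -4.82 kJ

Isobaric: W = P ΔV.
W = (290 kPa)(8.78 − 25.4 L) = (290)(-16.62) = -4820 J.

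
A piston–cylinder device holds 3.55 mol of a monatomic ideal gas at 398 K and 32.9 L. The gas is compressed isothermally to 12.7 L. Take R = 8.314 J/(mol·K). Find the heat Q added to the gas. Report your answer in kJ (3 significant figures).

Isothermal ⇒ ΔU = 0, so Q = W = nRT ln(V₂/V₁).
Q = (3.55)(8.314)(398) ln(12.7/32.9) = 11747 × -0.9519 = -11181 J.

Q ≈ -11.2 kJ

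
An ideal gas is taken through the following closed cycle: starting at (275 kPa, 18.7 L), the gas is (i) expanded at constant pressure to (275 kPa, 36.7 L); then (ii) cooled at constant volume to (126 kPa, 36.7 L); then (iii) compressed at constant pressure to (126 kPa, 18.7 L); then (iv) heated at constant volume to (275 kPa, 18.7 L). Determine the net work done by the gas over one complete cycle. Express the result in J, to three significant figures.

W_net ≈ 2680 J

Constant-volume legs do no work.
W(i) = (275)(36.7 − 18.7) = 4950 J; W(iii) = (126)(18.7 − 36.7) = -2268 J.
W_net = 4950 − 2268 = 2682 J (the clockwise enclosed area).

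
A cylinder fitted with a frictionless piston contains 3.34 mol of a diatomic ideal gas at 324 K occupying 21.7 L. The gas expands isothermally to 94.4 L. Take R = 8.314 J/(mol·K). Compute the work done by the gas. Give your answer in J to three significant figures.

W ≈ 13200 J

Isothermal: W = nRT ln(V₂/V₁).
W = (3.34)(8.314)(324) × ln(94.4/21.7)
  = 8997 × 1.47
W_by_gas = 13228 J.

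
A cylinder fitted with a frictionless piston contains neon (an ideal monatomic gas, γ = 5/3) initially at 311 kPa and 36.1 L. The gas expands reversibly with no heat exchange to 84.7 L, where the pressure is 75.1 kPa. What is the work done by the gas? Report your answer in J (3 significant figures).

W ≈ 7300 J

Adiabatic: W = (P₁V₁ − P₂V₂)/(γ − 1) with γ = 5/3.
P₁V₁ = 11227 J, P₂V₂ = 6361 J.
W = (11227 − 6361) / 0.6667 = 7299 J.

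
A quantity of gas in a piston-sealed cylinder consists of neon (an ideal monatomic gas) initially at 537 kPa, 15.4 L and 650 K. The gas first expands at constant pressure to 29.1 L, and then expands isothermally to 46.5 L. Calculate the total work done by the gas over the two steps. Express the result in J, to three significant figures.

Step 1 (isobaric): W = PΔV = (537 kPa)(29.1 − 15.4 L) = 7357 J.
After step 1: P = 537 kPa, V = 29.1 L, T = 1228 K.
Step 2 (isothermal): W = P₁V₁ ln(V₂/V₁) = (15627) ln(46.5/29.1) = 7324 J.
W_total = 7357 + 7324 = 14681 J.

W_total ≈ 14700 J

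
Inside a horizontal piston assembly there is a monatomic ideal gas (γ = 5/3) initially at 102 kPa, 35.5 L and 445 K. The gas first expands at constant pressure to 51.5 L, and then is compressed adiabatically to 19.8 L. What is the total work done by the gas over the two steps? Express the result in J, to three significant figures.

W_total ≈ -5390 J

Step 1 (isobaric): W = PΔV = (102 kPa)(51.5 − 35.5 L) = 1632 J.
After step 1: P = 102 kPa, V = 51.5 L, T = 645.6 K.
Step 2 (adiabatic): W = (P₁V₁ − P₂V₂)/(γ−1) = (5253 − 9935)/0.667 = -7023 J.
W_total = 1632 − 7023 = -5391 J.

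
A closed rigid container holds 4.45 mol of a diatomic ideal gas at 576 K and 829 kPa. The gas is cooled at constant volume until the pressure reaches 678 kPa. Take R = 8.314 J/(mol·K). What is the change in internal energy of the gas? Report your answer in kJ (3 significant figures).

Constant volume ⇒ W = 0, so Q = ΔU = nCᵥΔT with Cᵥ = 5R/2 = 20.79 J/(mol·K).
At constant V, T₂/T₁ = P₂/P₁ ⇒ ΔT = T₁(P₂/P₁ − 1) = 576·(678/829 − 1) = -104.9 K.
ΔU = (4.45)(20.79)(-104.9) = -9704 J.

ΔU ≈ -9.70 kJ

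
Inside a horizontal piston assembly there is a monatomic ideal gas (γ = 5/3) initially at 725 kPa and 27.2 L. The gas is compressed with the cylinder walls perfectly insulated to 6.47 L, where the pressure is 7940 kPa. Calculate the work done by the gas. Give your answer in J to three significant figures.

Adiabatic: W = (P₁V₁ − P₂V₂)/(γ − 1) with γ = 5/3.
P₁V₁ = 19720 J, P₂V₂ = 51372 J.
W = (19720 − 51372) / 0.6667 = -47478 J.

W ≈ -47500 J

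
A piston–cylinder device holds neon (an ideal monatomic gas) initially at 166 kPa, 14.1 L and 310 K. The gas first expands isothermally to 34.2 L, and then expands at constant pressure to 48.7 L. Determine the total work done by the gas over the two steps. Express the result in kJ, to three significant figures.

Step 1 (isothermal): W = P₁V₁ ln(V₂/V₁) = (2341) ln(34.2/14.1) = 2074 J.
After step 1: P = 68.44 kPa, V = 34.2 L, T = 310 K.
Step 2 (isobaric): W = PΔV = (68.44 kPa)(48.7 − 34.2 L) = 992.4 J.
W_total = 2074 + 992.4 = 3066 J.

W_total ≈ 3.07 kJ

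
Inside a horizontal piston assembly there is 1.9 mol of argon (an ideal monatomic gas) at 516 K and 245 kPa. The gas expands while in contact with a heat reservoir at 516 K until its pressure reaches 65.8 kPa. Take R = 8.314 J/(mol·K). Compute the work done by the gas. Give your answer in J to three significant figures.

Isothermal process: W = nRT ln(V₂/V₁) = nRT ln(P₁/P₂).
W = (1.9)(8.314)(516) × ln(245/65.8)
  = 8151 × ln(3.723) = 8151 × 1.315
W_by_gas = 10716 J.

W ≈ 10700 J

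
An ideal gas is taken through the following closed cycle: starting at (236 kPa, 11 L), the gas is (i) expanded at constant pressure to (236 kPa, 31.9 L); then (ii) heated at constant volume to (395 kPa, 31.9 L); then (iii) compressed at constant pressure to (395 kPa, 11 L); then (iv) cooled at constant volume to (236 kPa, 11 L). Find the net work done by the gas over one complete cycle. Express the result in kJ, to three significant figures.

Constant-volume legs do no work.
W(i) = (236)(31.9 − 11) = 4932 J; W(iii) = (395)(11 − 31.9) = -8256 J.
W_net = 4932 − 8256 = -3323 J (the counter-clockwise enclosed area).

W_net ≈ -3.32 kJ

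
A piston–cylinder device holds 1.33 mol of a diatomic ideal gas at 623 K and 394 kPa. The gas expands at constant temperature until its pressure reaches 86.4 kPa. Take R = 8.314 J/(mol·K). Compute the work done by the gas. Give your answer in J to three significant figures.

W ≈ 10500 J

Isothermal process: W = nRT ln(V₂/V₁) = nRT ln(P₁/P₂).
W = (1.33)(8.314)(623) × ln(394/86.4)
  = 6889 × ln(4.56) = 6889 × 1.517
W_by_gas = 10453 J.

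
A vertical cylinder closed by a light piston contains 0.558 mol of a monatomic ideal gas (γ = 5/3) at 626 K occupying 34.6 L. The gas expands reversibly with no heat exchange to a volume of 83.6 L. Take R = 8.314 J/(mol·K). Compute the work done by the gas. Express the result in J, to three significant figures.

W ≈ 1940 J

Adiabatic: TV^(γ−1) = const with γ = 5/3.
T₂ = T₁ (V₁/V₂)^(γ−1) = 626 × (34.6/83.6)^0.667 = 626 × 0.5554 = 347.7 K.
W_by = nCᵥ(T₁ − T₂) = (0.558)(12.47)(626 − 347.7) = 1937 J.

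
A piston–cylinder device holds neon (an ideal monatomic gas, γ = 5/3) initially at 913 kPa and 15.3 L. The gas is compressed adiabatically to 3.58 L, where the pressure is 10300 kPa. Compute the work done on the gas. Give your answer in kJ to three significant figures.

W ≈ 34.4 kJ

Adiabatic: W = (P₁V₁ − P₂V₂)/(γ − 1) with γ = 5/3.
P₁V₁ = 13969 J, P₂V₂ = 36874 J.
W = (13969 − 36874) / 0.6667 = -34358 J.
Work on gas = −W_by = 34358 J.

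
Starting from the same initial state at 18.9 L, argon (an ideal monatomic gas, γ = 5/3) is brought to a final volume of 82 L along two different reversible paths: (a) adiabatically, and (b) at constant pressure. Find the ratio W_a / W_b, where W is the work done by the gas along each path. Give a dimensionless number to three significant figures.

Path (a) adiabatic: W = P₁V₁(1 − (V₁/V₂)^(γ−1))/(γ−1) → W_a/(P₁V₁) = 0.9361.
Path (b) isobaric: W = P₁(V₂ − V₁) → W_b/(P₁V₁) = 3.339.
W_a / W_b = 0.9361 / 3.339 = 0.2804.

W_a / W_b ≈ 0.280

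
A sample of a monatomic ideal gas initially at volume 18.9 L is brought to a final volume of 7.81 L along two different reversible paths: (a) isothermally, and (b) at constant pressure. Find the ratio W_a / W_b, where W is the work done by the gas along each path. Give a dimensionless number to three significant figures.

Path (a) isothermal: W = P₁V₁ ln(V₂/V₁) → W_a/(P₁V₁) = -0.8838.
Path (b) isobaric: W = P₁(V₂ − V₁) → W_b/(P₁V₁) = -0.5868.
W_a / W_b = -0.8838 / -0.5868 = 1.506.

W_a / W_b ≈ 1.51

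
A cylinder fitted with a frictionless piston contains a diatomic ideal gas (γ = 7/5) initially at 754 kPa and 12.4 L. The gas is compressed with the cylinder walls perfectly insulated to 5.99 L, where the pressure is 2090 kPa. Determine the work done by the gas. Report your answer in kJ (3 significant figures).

Adiabatic: W = (P₁V₁ − P₂V₂)/(γ − 1) with γ = 7/5.
P₁V₁ = 9350 J, P₂V₂ = 12519 J.
W = (9350 − 12519) / 0.4 = -7924 J.

W ≈ -7.92 kJ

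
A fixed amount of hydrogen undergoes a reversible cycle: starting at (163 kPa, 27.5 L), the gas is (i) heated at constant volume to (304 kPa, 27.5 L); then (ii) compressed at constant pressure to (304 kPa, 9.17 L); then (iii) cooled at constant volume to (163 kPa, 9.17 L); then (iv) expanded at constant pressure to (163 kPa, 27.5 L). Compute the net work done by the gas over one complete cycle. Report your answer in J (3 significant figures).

W_net ≈ -2580 J

Constant-volume legs do no work.
W(ii) = (304)(9.17 − 27.5) = -5572 J; W(iv) = (163)(27.5 − 9.17) = 2988 J.
W_net = -5572 + 2988 = -2585 J (the counter-clockwise enclosed area).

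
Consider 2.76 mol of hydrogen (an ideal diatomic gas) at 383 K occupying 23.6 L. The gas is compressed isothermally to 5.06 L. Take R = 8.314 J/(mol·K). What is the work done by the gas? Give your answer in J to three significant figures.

Isothermal: W = nRT ln(V₂/V₁).
W = (2.76)(8.314)(383) × ln(5.06/23.6)
  = 8789 × -1.54
W_by_gas = -13533 J.

W ≈ -13500 J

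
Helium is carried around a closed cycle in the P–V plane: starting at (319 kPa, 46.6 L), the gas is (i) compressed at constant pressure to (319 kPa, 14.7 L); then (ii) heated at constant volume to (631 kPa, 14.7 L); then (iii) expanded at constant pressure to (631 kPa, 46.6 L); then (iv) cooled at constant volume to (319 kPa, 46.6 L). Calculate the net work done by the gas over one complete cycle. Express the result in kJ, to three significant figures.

W_net ≈ 9.95 kJ

Constant-volume legs do no work.
W(i) = (319)(14.7 − 46.6) = -10176 J; W(iii) = (631)(46.6 − 14.7) = 20129 J.
W_net = -10176 + 20129 = 9953 J (the clockwise enclosed area).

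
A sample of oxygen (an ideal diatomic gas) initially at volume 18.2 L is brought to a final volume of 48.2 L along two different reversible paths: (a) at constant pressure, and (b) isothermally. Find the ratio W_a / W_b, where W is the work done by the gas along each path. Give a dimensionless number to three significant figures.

Path (a) isobaric: W = P₁(V₂ − V₁) → W_a/(P₁V₁) = 1.648.
Path (b) isothermal: W = P₁V₁ ln(V₂/V₁) → W_b/(P₁V₁) = 0.9739.
W_a / W_b = 1.648 / 0.9739 = 1.692.

W_a / W_b ≈ 1.69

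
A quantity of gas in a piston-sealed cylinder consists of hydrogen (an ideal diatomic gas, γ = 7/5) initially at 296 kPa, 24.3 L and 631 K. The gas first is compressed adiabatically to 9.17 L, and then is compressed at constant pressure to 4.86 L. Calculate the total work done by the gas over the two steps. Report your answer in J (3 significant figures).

W_total ≈ -13600 J

Step 1 (adiabatic): W = (P₁V₁ − P₂V₂)/(γ−1) = (7193 − 10622)/0.4 = -8572 J.
After step 1: P = 1158 kPa, V = 9.17 L, T = 931.8 K.
Step 2 (isobaric): W = PΔV = (1158 kPa)(4.86 − 9.17 L) = -4992 J.
W_total = -8572 − 4992 = -13564 J.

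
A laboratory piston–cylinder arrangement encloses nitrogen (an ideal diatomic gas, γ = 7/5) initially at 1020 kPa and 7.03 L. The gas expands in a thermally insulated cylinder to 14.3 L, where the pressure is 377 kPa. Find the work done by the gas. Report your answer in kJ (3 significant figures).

Adiabatic: W = (P₁V₁ − P₂V₂)/(γ − 1) with γ = 7/5.
P₁V₁ = 7171 J, P₂V₂ = 5391 J.
W = (7171 − 5391) / 0.4 = 4449 J.

W ≈ 4.45 kJ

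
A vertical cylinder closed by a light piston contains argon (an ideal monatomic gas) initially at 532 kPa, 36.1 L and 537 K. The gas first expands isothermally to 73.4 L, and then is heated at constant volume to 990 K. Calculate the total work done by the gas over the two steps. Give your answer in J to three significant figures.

Step 1 (isothermal): W = P₁V₁ ln(V₂/V₁) = (19205) ln(73.4/36.1) = 13629 J.
Step 2 (isochoric): W = 0 (constant volume).
W_total = 13629 + 0 = 13629 J.

W_total ≈ 13600 J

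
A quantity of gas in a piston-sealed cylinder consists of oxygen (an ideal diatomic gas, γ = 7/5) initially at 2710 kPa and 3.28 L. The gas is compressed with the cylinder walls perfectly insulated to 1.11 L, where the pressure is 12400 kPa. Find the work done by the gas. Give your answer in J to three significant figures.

W ≈ -12200 J

Adiabatic: W = (P₁V₁ − P₂V₂)/(γ − 1) with γ = 7/5.
P₁V₁ = 8889 J, P₂V₂ = 13764 J.
W = (8889 − 13764) / 0.4 = -12188 J.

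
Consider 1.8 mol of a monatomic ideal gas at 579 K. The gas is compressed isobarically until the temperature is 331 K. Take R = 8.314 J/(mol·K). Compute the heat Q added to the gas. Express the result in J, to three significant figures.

Isobaric: W = nRΔT = (1.8)(8.314)(-248) = -3711 J.
ΔU = nCᵥΔT with Cᵥ = 3R/2: ΔU = (1.8)(12.47)(-248) = -5567 J.
Q = ΔU + W = -5567 − 3711 = -9278 J.

Q ≈ -9280 J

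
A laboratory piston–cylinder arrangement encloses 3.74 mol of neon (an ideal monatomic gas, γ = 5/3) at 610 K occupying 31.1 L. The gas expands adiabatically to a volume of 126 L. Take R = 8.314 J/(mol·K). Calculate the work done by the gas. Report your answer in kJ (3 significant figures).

W ≈ 17.3 kJ

Adiabatic: TV^(γ−1) = const with γ = 5/3.
T₂ = T₁ (V₁/V₂)^(γ−1) = 610 × (31.1/126)^0.667 = 610 × 0.3935 = 240 K.
W_by = nCᵥ(T₁ − T₂) = (3.74)(12.47)(610 − 240) = 17256 J.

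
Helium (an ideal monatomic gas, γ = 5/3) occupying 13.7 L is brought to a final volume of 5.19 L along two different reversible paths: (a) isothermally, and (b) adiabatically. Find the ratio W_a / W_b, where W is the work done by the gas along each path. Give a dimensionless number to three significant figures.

W_a / W_b ≈ 0.711

Path (a) isothermal: W = P₁V₁ ln(V₂/V₁) → W_a/(P₁V₁) = -0.9707.
Path (b) adiabatic: W = P₁V₁(1 − (V₁/V₂)^(γ−1))/(γ−1) → W_b/(P₁V₁) = -1.365.
W_a / W_b = -0.9707 / -1.365 = 0.7111.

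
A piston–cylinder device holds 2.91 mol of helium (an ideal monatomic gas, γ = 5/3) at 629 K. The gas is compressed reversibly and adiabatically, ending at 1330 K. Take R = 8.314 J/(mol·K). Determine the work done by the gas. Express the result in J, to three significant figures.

Adiabatic ⇒ Q = 0, so W_by = −ΔU = nCᵥ(T₁ − T₂).
Cᵥ = 3R/2 = 12.47 J/(mol·K).
W = (2.91)(12.47)(629 − 1330) = -25440 J.

W ≈ -25400 J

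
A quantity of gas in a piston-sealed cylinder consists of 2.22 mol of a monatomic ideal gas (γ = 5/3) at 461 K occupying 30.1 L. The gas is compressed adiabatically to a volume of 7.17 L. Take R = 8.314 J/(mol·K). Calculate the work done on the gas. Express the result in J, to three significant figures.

Adiabatic: TV^(γ−1) = const with γ = 5/3.
T₂ = T₁ (V₁/V₂)^(γ−1) = 461 × (30.1/7.17)^0.667 = 461 × 2.602 = 1200 K.
W_by = nCᵥ(T₁ − T₂) = (2.22)(12.47)(461 − 1200) = -20451 J.
Work on gas = −W_by = 20451 J.

W ≈ 20500 J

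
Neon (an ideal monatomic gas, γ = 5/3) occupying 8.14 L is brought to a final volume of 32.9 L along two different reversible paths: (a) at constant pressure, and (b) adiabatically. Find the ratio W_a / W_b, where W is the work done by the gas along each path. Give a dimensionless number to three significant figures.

Path (a) isobaric: W = P₁(V₂ − V₁) → W_a/(P₁V₁) = 3.042.
Path (b) adiabatic: W = P₁V₁(1 − (V₁/V₂)^(γ−1))/(γ−1) → W_b/(P₁V₁) = 0.9088.
W_a / W_b = 3.042 / 0.9088 = 3.347.

W_a / W_b ≈ 3.35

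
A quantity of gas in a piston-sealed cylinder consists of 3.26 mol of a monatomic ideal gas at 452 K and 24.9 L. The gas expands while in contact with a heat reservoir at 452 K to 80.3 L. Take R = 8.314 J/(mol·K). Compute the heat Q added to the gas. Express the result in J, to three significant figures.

Isothermal ⇒ ΔU = 0, so Q = W = nRT ln(V₂/V₁).
Q = (3.26)(8.314)(452) ln(80.3/24.9) = 12251 × 1.171 = 14345 J.

Q ≈ 14300 J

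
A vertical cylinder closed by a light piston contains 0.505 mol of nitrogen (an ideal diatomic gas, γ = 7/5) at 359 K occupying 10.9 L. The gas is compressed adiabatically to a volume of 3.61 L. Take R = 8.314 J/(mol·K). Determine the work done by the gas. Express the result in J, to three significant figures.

W ≈ -2090 J

Adiabatic: TV^(γ−1) = const with γ = 7/5.
T₂ = T₁ (V₁/V₂)^(γ−1) = 359 × (10.9/3.61)^0.4 = 359 × 1.556 = 558.6 K.
W_by = nCᵥ(T₁ − T₂) = (0.505)(20.79)(359 − 558.6) = -2095 J.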